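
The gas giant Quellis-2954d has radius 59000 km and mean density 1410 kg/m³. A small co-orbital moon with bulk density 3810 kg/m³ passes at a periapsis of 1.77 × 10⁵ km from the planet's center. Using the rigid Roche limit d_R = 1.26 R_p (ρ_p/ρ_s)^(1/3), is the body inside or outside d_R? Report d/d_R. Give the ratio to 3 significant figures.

d_R = 1.26 × (59000 km) × (1410/3810)^(1/3) = 53370 km
d/d_R = (1.77 × 10⁵) / (53370) = 3.32
Since d/d_R > 1, the body is outside the Roche limit.

outside; d/d_R ≈ 3.32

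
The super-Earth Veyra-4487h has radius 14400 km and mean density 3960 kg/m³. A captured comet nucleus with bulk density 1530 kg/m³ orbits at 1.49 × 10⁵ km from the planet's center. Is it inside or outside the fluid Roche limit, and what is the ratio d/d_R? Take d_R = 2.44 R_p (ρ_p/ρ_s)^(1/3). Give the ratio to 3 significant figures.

d_R = 2.44 × (14400 km) × (3960/1530)^(1/3) = 48240 km
d/d_R = (1.49 × 10⁵) / (48240) = 3.09
Since d/d_R > 1, the body is outside the Roche limit.

outside; d/d_R ≈ 3.09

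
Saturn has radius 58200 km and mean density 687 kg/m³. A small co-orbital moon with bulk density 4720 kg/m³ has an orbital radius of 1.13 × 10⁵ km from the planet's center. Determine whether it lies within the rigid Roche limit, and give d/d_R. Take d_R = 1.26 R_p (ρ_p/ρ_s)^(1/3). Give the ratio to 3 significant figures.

d_R = 1.26 × (58200 km) × (687/4720)^(1/3) = 38570 km
d/d_R = (1.13 × 10⁵) / (38570) = 2.93
Since d/d_R > 1, the body is outside the Roche limit.

outside; d/d_R ≈ 2.93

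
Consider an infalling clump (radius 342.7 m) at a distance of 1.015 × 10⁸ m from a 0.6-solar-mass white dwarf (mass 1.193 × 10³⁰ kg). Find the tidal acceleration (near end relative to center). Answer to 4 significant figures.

Differencing GM/(d−r)² and GM/d² to first order in r/d gives 2GMr/d³.
a_tidal = 2GMr/d³
        = 2 × (6.674 × 10⁻¹¹) × (1.193 × 10³⁰) × (342.7) / (1.015 × 10⁸)³
        = 5.219 × 10⁻² m/s²

5.219 × 10⁻² m/s²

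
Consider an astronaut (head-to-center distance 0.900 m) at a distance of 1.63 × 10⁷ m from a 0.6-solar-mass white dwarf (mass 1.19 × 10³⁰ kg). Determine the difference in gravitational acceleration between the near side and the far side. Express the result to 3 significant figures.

6.60 × 10⁻² m/s²

Δa = 4GMr/d³
   = 4 × (6.674 × 10⁻¹¹) × (1.19 × 10³⁰) × (0.900) / (1.63 × 10⁷)³
   = 6.60 × 10⁻² m/s²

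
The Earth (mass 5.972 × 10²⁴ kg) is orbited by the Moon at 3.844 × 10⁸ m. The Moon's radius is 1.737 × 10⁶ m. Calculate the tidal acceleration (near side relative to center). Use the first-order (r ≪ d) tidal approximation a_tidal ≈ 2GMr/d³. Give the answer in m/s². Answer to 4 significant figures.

a_tidal = 2GMr/d³
        = 2 × (6.674 × 10⁻¹¹) × (5.972 × 10²⁴) × (1.737 × 10⁶) / (3.844 × 10⁸)³
        = 2.438 × 10⁻⁵ m/s²

2.438 × 10⁻⁵ m/s²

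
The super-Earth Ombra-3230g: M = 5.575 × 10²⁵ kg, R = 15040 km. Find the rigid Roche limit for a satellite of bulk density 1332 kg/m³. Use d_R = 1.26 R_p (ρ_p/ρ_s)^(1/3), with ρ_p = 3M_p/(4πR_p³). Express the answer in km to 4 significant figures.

ρ_p = 3M_p/(4πR_p³) = 3 × (5.575 × 10²⁵) / (4π × (1.504 × 10⁷ m)³) = 3912 kg/m³
d_R = 1.26 × 15040 km × (3912/1332)^(1/3)
    = 27140 km

27140 km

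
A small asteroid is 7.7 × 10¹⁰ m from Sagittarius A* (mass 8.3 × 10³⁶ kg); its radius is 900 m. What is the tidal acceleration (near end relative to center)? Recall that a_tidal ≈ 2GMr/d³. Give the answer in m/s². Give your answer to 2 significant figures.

2.2 × 10⁻³ m/s²

Δa = 2GMr/d³
   = 2 × (6.674 × 10⁻¹¹) × (8.3 × 10³⁶) × (900) / (7.7 × 10¹⁰)³
   = 2.2 × 10⁻³ m/s²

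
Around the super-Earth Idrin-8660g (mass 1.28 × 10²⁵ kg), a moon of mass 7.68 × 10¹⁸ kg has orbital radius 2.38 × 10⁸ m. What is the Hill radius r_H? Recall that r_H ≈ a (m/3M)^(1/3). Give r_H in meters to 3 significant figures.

1.39 × 10⁶ m

r_H ≈ a (m/3M)^(1/3)
    = (2.38 × 10⁸) × (7.68 × 10¹⁸ / (3 × 1.28 × 10²⁵))^(1/3)
    = 1.39 × 10⁶ m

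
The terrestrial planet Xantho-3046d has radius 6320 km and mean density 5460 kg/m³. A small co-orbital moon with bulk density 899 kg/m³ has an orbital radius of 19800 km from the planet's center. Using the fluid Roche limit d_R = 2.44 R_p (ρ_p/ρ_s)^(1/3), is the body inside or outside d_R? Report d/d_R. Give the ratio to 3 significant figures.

d_R = 2.44 × (6320 km) × (5460/899)^(1/3) = 28140 km
d/d_R = (19800) / (28140) = 0.704
Since d/d_R < 1, the body is inside the Roche limit.

inside; d/d_R ≈ 0.704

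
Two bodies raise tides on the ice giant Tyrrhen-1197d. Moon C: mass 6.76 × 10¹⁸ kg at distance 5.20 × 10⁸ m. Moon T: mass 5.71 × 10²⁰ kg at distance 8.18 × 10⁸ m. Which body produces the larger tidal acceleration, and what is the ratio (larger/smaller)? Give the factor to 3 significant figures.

Compare M/d³ for the two perturbers:
Moon C: (6.76 × 10¹⁸) / (5.20 × 10⁸)³ = 4.808 × 10⁻⁸
Moon T: (5.71 × 10²⁰) / (8.18 × 10⁸)³ = 1.043 × 10⁻⁶
Ratio (larger/smaller) = 21.7

Moon T, by a factor of ≈ 21.7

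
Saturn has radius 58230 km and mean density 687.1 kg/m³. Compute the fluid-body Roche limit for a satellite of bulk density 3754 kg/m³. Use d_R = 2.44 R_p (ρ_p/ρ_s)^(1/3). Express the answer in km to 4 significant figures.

d_R = 2.44 × 58230 km × (687.1/3754)^(1/3)
    = 80670 km

80670 km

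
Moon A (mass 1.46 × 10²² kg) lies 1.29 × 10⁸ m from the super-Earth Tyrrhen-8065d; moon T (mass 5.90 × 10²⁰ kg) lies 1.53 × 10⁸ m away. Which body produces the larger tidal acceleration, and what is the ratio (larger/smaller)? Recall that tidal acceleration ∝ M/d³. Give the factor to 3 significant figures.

Tidal stretch scales as M/d³; compute that for each body.
Moon A: (1.46 × 10²²) / (1.29 × 10⁸)³ = 6.801 × 10⁻³
Moon T: (5.90 × 10²⁰) / (1.53 × 10⁸)³ = 1.647 × 10⁻⁴
Ratio (larger/smaller) = 41.3

Moon A, by a factor of ≈ 41.3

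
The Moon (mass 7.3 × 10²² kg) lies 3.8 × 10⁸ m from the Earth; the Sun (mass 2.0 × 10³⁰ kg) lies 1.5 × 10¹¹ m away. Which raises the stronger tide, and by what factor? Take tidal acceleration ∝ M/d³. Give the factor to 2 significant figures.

Tidal acceleration ∝ M/d³, so compare M/d³ for each.
The Moon: (7.3 × 10²²) / (3.8 × 10⁸)³ = 1.330 × 10⁻³
The Sun: (2.0 × 10³⁰) / (1.5 × 10¹¹)³ = 5.926 × 10⁻⁴
Ratio (larger/smaller) = 2.2

The Moon, by a factor of ≈ 2.2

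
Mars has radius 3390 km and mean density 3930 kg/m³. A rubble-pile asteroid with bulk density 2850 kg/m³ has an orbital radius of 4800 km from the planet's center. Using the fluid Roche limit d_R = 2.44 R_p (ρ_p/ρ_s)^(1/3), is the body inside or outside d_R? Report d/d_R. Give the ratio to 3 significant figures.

inside; d/d_R ≈ 0.521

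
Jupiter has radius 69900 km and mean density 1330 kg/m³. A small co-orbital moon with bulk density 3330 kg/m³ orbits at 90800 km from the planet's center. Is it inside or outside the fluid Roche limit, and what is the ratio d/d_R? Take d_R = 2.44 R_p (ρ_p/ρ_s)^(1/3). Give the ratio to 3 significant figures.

d_R = 2.44 × (69900 km) × (1330/3330)^(1/3) = 1.256 × 10⁵ km
d/d_R = (90800) / (1.256 × 10⁵) = 0.723
Since d/d_R < 1, the body is inside the Roche limit.

inside; d/d_R ≈ 0.723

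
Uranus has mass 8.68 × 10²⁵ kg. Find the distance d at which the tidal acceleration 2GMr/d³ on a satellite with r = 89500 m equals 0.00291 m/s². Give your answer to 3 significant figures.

2GMr/d³ = a_tidal  ⇒  d = (2GMr / a_tidal)^(1/3)
d = (2 × 6.674×10⁻¹¹ × (8.68 × 10²⁵) × (89500) / (0.00291))^(1/3)
  = 7.09 × 10⁷ m

7.09 × 10⁷ m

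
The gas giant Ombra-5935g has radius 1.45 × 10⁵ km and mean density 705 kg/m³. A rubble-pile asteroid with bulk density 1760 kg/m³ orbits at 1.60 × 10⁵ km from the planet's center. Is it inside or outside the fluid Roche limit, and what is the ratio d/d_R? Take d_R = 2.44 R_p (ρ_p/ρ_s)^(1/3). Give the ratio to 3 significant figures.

inside; d/d_R ≈ 0.613

d_R = 2.44 × (1.45 × 10⁵ km) × (705/1760)^(1/3) = 2.608 × 10⁵ km
d/d_R = (1.60 × 10⁵) / (2.608 × 10⁵) = 0.613
Since d/d_R < 1, the body is inside the Roche limit.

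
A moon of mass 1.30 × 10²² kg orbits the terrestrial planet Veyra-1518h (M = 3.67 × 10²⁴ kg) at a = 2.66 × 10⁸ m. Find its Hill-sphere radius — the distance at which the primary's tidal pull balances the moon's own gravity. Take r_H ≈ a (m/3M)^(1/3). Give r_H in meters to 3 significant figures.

r_H ≈ a (m/3M)^(1/3)
    = (2.66 × 10⁸) × (1.30 × 10²² / (3 × 3.67 × 10²⁴))^(1/3)
    = 2.81 × 10⁷ m

2.81 × 10⁷ m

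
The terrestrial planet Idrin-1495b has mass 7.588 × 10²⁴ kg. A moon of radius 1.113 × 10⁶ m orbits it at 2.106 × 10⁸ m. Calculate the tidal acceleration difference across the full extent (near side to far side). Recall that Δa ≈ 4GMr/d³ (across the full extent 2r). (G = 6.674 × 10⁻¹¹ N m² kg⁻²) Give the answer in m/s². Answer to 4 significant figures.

2.414 × 10⁻⁴ m/s²

a_tidal = 4GMr/d³
        = 4 × (6.674 × 10⁻¹¹) × (7.588 × 10²⁴) × (1.113 × 10⁶) / (2.106 × 10⁸)³
        = 2.414 × 10⁻⁴ m/s²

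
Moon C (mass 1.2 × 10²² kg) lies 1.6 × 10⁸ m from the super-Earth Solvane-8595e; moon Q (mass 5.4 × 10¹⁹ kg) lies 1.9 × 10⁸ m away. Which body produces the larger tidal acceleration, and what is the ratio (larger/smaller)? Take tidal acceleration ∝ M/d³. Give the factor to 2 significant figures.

Tidal acceleration ∝ M/d³, so compare M/d³ for each.
Moon C: (1.2 × 10²²) / (1.6 × 10⁸)³ = 2.930 × 10⁻³
Moon Q: (5.4 × 10¹⁹) / (1.9 × 10⁸)³ = 7.873 × 10⁻⁶
Ratio (larger/smaller) = 370

Moon C, by a factor of ≈ 370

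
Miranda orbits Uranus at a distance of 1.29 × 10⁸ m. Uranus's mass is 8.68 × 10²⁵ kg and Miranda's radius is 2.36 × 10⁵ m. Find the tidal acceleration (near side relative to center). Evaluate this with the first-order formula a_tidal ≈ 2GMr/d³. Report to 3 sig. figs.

1.27 × 10⁻³ m/s²

Δa = 2GMr/d³
   = 2 × (6.674 × 10⁻¹¹) × (8.68 × 10²⁵) × (2.36 × 10⁵) / (1.29 × 10⁸)³
   = 1.27 × 10⁻³ m/s²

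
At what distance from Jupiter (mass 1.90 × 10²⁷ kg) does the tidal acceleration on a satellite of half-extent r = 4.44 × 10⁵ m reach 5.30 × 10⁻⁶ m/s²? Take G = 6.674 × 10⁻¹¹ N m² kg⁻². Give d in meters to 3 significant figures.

2.77 × 10⁹ m

2GMr/d³ = a_tidal  ⇒  d = (2GMr / a_tidal)^(1/3)
d = (2 × 6.674×10⁻¹¹ × (1.90 × 10²⁷) × (4.44 × 10⁵) / (5.30 × 10⁻⁶))^(1/3)
  = 2.77 × 10⁹ m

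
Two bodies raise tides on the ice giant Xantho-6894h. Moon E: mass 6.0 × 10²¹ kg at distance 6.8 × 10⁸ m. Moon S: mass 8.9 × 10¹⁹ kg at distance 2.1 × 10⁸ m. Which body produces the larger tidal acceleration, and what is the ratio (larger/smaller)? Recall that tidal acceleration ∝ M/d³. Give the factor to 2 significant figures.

Moon E, by a factor of ≈ 2.0

Tidal stretch scales as M/d³; compute that for each body.
Moon E: (6.0 × 10²¹) / (6.8 × 10⁸)³ = 1.908 × 10⁻⁵
Moon S: (8.9 × 10¹⁹) / (2.1 × 10⁸)³ = 9.610 × 10⁻⁶
Ratio (larger/smaller) = 2.0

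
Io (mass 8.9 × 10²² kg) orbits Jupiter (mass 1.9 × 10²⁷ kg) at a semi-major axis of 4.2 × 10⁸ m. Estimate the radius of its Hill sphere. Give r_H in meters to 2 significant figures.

1.0 × 10⁷ m

r_H ≈ a (m/3M)^(1/3)
    = (4.2 × 10⁸) × (8.9 × 10²² / (3 × 1.9 × 10²⁷))^(1/3)
    = 1.0 × 10⁷ m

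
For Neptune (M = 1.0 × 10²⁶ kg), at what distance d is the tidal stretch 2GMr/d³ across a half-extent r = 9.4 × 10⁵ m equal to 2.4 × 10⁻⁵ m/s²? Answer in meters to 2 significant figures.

8.1 × 10⁸ m

2GMr/d³ = a_tidal  ⇒  d = (2GMr / a_tidal)^(1/3)
d = (2 × 6.674×10⁻¹¹ × (1.0 × 10²⁶) × (9.4 × 10⁵) / (2.4 × 10⁻⁵))^(1/3)
  = 8.1 × 10⁸ m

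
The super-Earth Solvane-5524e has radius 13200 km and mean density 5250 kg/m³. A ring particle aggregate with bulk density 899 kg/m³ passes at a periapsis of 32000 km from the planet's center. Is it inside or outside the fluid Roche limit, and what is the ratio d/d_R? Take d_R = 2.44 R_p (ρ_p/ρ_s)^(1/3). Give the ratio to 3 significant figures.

inside; d/d_R ≈ 0.552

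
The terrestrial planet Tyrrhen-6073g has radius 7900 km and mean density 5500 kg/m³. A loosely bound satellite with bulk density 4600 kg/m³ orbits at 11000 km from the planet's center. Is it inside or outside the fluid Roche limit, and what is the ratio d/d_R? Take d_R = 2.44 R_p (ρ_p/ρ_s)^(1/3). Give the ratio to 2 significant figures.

inside; d/d_R ≈ 0.54

d_R = 2.44 × (7900 km) × (5500/4600)^(1/3) = 20460 km
d/d_R = (11000) / (20460) = 0.54
Since d/d_R < 1, the body is inside the Roche limit.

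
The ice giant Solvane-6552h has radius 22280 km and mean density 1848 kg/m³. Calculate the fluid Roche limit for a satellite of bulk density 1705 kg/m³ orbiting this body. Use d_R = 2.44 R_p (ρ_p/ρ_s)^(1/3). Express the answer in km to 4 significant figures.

d_R = 2.44 × 22280 km × (1848/1705)^(1/3)
    = 55840 km

55840 km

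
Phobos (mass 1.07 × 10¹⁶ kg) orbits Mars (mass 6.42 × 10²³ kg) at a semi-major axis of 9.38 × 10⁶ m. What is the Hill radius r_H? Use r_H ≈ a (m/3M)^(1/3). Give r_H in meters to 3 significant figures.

r_H ≈ a (m/3M)^(1/3)
    = (9.38 × 10⁶) × (1.07 × 10¹⁶ / (3 × 6.42 × 10²³))^(1/3)
    = 1.66 × 10⁴ m

1.66 × 10⁴ m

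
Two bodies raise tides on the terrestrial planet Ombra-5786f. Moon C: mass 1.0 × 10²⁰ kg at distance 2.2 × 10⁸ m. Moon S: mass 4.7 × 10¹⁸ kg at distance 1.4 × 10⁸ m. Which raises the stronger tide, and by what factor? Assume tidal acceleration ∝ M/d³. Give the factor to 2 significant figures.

Tidal stretch scales as M/d³; compute that for each body.
Moon C: (1.0 × 10²⁰) / (2.2 × 10⁸)³ = 9.391 × 10⁻⁶
Moon S: (4.7 × 10¹⁸) / (1.4 × 10⁸)³ = 1.713 × 10⁻⁶
Ratio (larger/smaller) = 5.5

Moon C, by a factor of ≈ 5.5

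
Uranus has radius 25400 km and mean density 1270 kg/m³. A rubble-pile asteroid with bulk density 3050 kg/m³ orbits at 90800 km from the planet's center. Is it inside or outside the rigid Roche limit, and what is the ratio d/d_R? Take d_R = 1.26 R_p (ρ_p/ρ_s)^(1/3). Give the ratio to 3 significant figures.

d_R = 1.26 × (25400 km) × (1270/3050)^(1/3) = 23900 km
d/d_R = (90800) / (23900) = 3.80
Since d/d_R > 1, the body is outside the Roche limit.

outside; d/d_R ≈ 3.80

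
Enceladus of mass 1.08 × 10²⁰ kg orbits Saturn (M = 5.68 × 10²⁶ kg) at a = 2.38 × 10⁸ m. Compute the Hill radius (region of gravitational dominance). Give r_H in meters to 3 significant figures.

r_H ≈ a (m/3M)^(1/3)
    = (2.38 × 10⁸) × (1.08 × 10²⁰ / (3 × 5.68 × 10²⁶))^(1/3)
    = 9.49 × 10⁵ m

9.49 × 10⁵ m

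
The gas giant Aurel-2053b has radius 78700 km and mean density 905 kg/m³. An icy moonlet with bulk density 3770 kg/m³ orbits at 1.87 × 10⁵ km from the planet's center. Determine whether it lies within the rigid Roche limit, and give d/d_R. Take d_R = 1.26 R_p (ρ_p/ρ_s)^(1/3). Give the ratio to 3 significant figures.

d_R = 1.26 × (78700 km) × (905/3770)^(1/3) = 61630 km
d/d_R = (1.87 × 10⁵) / (61630) = 3.03
Since d/d_R > 1, the body is outside the Roche limit.

outside; d/d_R ≈ 3.03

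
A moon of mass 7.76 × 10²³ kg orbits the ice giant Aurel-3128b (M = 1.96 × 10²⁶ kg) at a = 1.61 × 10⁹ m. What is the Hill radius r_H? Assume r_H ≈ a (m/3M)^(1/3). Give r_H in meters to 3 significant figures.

r_H ≈ a (m/3M)^(1/3)
    = (1.61 × 10⁹) × (7.76 × 10²³ / (3 × 1.96 × 10²⁶))^(1/3)
    = 1.77 × 10⁸ m

1.77 × 10⁸ m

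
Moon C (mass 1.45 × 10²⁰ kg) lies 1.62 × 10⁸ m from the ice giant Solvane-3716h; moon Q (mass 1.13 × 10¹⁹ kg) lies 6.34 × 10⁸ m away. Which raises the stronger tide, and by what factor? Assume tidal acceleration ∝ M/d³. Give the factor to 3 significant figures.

Moon C, by a factor of ≈ 769

The tide-raising term goes as M/d³ (the gradient of a 1/d² field).
Moon C: (1.45 × 10²⁰) / (1.62 × 10⁸)³ = 3.411 × 10⁻⁵
Moon Q: (1.13 × 10¹⁹) / (6.34 × 10⁸)³ = 4.434 × 10⁻⁸
Ratio (larger/smaller) = 769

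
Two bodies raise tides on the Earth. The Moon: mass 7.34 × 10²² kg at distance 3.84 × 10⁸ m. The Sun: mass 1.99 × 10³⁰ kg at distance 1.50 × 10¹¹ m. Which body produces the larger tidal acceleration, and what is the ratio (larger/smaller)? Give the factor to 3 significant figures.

The Moon, by a factor of ≈ 2.20

Tidal acceleration ∝ M/d³, so compare M/d³ for each.
The Moon: (7.34 × 10²²) / (3.84 × 10⁸)³ = 1.296 × 10⁻³
The Sun: (1.99 × 10³⁰) / (1.50 × 10¹¹)³ = 5.896 × 10⁻⁴
Ratio (larger/smaller) = 2.20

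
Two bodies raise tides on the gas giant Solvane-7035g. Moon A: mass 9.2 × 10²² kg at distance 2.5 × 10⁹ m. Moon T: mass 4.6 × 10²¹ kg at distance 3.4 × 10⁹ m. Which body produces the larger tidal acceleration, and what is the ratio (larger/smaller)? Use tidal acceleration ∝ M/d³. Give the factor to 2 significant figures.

Tidal stretch scales as M/d³; compute that for each body.
Moon A: (9.2 × 10²²) / (2.5 × 10⁹)³ = 5.888 × 10⁻⁶
Moon T: (4.6 × 10²¹) / (3.4 × 10⁹)³ = 1.170 × 10⁻⁷
Ratio (larger/smaller) = 50

Moon A, by a factor of ≈ 50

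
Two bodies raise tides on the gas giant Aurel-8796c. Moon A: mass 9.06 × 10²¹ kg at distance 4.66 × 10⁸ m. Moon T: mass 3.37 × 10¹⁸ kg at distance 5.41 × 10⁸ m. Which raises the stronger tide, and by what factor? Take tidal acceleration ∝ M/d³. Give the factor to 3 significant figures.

Tidal acceleration ∝ M/d³, so compare M/d³ for each.
Moon A: (9.06 × 10²¹) / (4.66 × 10⁸)³ = 8.953 × 10⁻⁵
Moon T: (3.37 × 10¹⁸) / (5.41 × 10⁸)³ = 2.128 × 10⁻⁸
Ratio (larger/smaller) = 4210

Moon A, by a factor of ≈ 4210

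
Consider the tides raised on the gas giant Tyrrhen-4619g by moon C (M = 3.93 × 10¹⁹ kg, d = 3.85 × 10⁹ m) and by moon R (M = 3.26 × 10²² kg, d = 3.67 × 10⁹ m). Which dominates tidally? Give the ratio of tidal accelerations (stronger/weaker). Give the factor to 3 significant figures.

Compare M/d³ for the two perturbers:
Moon C: (3.93 × 10¹⁹) / (3.85 × 10⁹)³ = 6.887 × 10⁻¹⁰
Moon R: (3.26 × 10²²) / (3.67 × 10⁹)³ = 6.595 × 10⁻⁷
Ratio (larger/smaller) = 958

Moon R, by a factor of ≈ 958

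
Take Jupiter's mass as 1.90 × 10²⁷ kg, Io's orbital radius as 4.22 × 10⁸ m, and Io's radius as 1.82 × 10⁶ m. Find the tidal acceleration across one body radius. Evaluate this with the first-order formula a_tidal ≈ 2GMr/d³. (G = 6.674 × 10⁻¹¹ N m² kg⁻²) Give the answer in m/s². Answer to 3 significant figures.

6.14 × 10⁻³ m/s²

The tidal stretch is the gradient of GM/d² times the body's extent r, hence the 1/d³ dependence.
a_tidal = 2GMr/d³
        = 2 × (6.674 × 10⁻¹¹) × (1.90 × 10²⁷) × (1.82 × 10⁶) / (4.22 × 10⁸)³
        = 6.14 × 10⁻³ m/s²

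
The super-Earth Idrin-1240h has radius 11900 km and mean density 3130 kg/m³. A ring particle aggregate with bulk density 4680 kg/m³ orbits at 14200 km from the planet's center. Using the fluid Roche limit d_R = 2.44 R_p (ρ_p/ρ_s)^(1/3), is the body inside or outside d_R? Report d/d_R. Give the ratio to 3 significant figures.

d_R = 2.44 × (11900 km) × (3130/4680)^(1/3) = 25390 km
d/d_R = (14200) / (25390) = 0.559
Since d/d_R < 1, the body is inside the Roche limit.

inside; d/d_R ≈ 0.559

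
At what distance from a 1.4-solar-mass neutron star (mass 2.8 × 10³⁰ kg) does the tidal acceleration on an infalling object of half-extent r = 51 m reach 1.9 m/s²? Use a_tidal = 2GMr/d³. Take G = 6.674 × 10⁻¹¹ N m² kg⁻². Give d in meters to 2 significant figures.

2GMr/d³ = a_tidal  ⇒  d = (2GMr / a_tidal)^(1/3)
d = (2 × 6.674×10⁻¹¹ × (2.8 × 10³⁰) × (51) / (1.9))^(1/3)
  = 2.2 × 10⁷ m

2.2 × 10⁷ m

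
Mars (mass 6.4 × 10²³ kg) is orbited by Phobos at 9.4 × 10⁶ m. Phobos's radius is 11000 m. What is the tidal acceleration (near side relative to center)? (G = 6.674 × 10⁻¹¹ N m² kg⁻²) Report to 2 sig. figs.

1.1 × 10⁻³ m/s²

Differencing GM/(d−r)² and GM/d² to first order in r/d gives 2GMr/d³.
Δg = 2GMr/d³
   = 2 × (6.674 × 10⁻¹¹) × (6.4 × 10²³) × (11000) / (9.4 × 10⁶)³
   = 1.1 × 10⁻³ m/s²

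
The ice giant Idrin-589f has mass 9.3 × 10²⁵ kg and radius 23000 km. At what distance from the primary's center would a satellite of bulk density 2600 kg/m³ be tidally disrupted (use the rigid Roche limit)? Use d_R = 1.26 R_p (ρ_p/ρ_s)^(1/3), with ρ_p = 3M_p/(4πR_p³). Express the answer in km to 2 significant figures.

ρ_p = 3M_p/(4πR_p³) = 3 × (9.3 × 10²⁵) / (4π × (2.3 × 10⁷ m)³) = 1800 kg/m³
d_R = 1.26 × 23000 km × (1800/2600)^(1/3)
    = 26000 km

26000 km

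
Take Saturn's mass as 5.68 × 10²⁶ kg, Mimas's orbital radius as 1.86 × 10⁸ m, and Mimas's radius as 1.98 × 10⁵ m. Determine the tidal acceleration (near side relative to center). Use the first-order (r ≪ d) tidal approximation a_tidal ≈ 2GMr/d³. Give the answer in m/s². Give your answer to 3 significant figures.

2.33 × 10⁻³ m/s²

Δg = 2GMr/d³
   = 2 × (6.674 × 10⁻¹¹) × (5.68 × 10²⁶) × (1.98 × 10⁵) / (1.86 × 10⁸)³
   = 2.33 × 10⁻³ m/s²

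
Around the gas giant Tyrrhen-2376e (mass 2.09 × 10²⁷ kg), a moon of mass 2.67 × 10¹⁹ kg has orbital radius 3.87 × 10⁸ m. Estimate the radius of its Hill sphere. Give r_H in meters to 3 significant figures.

r_H ≈ a (m/3M)^(1/3)
    = (3.87 × 10⁸) × (2.67 × 10¹⁹ / (3 × 2.09 × 10²⁷))^(1/3)
    = 6.27 × 10⁵ m

6.27 × 10⁵ m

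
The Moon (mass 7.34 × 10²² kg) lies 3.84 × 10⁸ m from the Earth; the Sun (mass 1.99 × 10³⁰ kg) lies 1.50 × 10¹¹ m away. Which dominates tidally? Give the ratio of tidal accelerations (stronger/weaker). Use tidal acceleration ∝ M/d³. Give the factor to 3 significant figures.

The Moon, by a factor of ≈ 2.20

Compare M/d³ for the two perturbers:
The Moon: (7.34 × 10²²) / (3.84 × 10⁸)³ = 1.296 × 10⁻³
The Sun: (1.99 × 10³⁰) / (1.50 × 10¹¹)³ = 5.896 × 10⁻⁴
Ratio (larger/smaller) = 2.20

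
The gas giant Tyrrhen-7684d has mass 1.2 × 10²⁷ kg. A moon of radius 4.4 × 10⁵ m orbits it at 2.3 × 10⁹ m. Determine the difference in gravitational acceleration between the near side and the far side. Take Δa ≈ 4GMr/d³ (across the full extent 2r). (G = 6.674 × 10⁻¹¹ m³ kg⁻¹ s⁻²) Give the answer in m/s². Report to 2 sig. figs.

1.2 × 10⁻⁵ m/s²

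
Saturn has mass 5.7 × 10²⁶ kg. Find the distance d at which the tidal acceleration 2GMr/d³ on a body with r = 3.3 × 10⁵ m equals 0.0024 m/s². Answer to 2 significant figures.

2.2 × 10⁸ m

2GMr/d³ = a_tidal  ⇒  d = (2GMr / a_tidal)^(1/3)
d = (2 × 6.674×10⁻¹¹ × (5.7 × 10²⁶) × (3.3 × 10⁵) / (0.0024))^(1/3)
  = 2.2 × 10⁸ m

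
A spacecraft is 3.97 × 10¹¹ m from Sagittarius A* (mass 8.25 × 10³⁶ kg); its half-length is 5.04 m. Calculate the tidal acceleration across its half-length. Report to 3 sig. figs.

8.87 × 10⁻⁸ m/s²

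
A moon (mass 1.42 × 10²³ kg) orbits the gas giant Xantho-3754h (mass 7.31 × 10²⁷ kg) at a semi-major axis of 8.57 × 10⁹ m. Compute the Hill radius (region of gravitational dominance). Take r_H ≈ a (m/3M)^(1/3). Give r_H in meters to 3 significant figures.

1.60 × 10⁸ m

r_H ≈ a (m/3M)^(1/3)
    = (8.57 × 10⁹) × (1.42 × 10²³ / (3 × 7.31 × 10²⁷))^(1/3)
    = 1.60 × 10⁸ m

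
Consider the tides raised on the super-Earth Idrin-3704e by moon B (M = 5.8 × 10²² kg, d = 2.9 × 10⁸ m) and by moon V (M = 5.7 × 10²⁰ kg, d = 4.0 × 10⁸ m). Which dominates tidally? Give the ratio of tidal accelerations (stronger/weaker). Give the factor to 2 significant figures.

Moon B, by a factor of ≈ 270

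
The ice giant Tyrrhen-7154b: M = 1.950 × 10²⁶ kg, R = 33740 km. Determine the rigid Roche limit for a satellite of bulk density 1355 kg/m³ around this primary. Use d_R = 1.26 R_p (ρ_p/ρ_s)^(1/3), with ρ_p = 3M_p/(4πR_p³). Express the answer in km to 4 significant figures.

40960 km

ρ_p = 3M_p/(4πR_p³) = 3 × (1.950 × 10²⁶) / (4π × (3.374 × 10⁷ m)³) = 1212 kg/m³
d_R = 1.26 × 33740 km × (1212/1355)^(1/3)
    = 40960 km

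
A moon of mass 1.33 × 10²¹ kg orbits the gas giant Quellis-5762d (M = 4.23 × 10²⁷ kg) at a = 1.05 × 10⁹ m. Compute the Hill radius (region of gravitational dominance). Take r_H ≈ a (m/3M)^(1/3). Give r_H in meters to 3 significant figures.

4.95 × 10⁶ m

r_H ≈ a (m/3M)^(1/3)
    = (1.05 × 10⁹) × (1.33 × 10²¹ / (3 × 4.23 × 10²⁷))^(1/3)
    = 4.95 × 10⁶ m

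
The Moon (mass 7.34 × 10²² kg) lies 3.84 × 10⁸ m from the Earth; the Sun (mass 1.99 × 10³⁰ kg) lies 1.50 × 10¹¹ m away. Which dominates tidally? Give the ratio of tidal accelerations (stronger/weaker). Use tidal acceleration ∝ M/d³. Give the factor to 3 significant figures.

The Moon, by a factor of ≈ 2.20

Compare M/d³ for the two perturbers:
The Moon: (7.34 × 10²²) / (3.84 × 10⁸)³ = 1.296 × 10⁻³
The Sun: (1.99 × 10³⁰) / (1.50 × 10¹¹)³ = 5.896 × 10⁻⁴
Ratio (larger/smaller) = 2.20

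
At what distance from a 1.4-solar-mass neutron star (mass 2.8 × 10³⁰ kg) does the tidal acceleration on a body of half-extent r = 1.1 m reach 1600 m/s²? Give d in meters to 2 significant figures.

6.4 × 10⁵ m

2GMr/d³ = a_tidal  ⇒  d = (2GMr / a_tidal)^(1/3)
d = (2 × 6.674×10⁻¹¹ × (2.8 × 10³⁰) × (1.1) / (1600))^(1/3)
  = 6.4 × 10⁵ m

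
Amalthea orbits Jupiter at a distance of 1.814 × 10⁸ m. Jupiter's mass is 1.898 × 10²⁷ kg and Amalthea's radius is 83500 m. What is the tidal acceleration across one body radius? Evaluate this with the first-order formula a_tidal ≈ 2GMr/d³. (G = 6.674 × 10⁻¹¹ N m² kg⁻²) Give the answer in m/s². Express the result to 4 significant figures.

3.544 × 10⁻³ m/s²

a_tidal = 2GMr/d³
        = 2 × (6.674 × 10⁻¹¹) × (1.898 × 10²⁷) × (83500) / (1.814 × 10⁸)³
        = 3.544 × 10⁻³ m/s²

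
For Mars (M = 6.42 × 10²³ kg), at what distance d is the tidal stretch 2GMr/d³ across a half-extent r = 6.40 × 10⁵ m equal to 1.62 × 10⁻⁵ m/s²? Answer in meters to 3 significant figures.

2GMr/d³ = a_tidal  ⇒  d = (2GMr / a_tidal)^(1/3)
d = (2 × 6.674×10⁻¹¹ × (6.42 × 10²³) × (6.40 × 10⁵) / (1.62 × 10⁻⁵))^(1/3)
  = 1.50 × 10⁸ m

1.50 × 10⁸ m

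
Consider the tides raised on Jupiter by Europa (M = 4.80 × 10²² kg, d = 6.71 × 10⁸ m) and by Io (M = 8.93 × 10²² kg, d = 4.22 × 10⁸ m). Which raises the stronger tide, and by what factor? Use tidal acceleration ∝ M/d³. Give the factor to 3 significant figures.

Compare M/d³ for the two perturbers:
Europa: (4.80 × 10²²) / (6.71 × 10⁸)³ = 1.589 × 10⁻⁴
Io: (8.93 × 10²²) / (4.22 × 10⁸)³ = 1.188 × 10⁻³
Ratio (larger/smaller) = 7.48

Io, by a factor of ≈ 7.48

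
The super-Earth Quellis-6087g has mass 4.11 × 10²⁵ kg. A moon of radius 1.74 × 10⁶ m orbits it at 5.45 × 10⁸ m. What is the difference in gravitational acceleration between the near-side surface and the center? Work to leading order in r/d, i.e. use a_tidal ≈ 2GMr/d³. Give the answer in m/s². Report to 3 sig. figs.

Since r ≪ d, expand the inverse-square field across one radius to get the leading 2GMr/d³ term.
Δg = 2GMr/d³
   = 2 × (6.674 × 10⁻¹¹) × (4.11 × 10²⁵) × (1.74 × 10⁶) / (5.45 × 10⁸)³
   = 5.90 × 10⁻⁵ m/s²

5.90 × 10⁻⁵ m/s²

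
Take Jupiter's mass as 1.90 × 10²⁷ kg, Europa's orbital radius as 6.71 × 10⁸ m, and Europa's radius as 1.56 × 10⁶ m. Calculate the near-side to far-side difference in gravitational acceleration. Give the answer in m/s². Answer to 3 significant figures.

2.62 × 10⁻³ m/s²

Δa = 4GMr/d³
   = 4 × (6.674 × 10⁻¹¹) × (1.90 × 10²⁷) × (1.56 × 10⁶) / (6.71 × 10⁸)³
   = 2.62 × 10⁻³ m/s²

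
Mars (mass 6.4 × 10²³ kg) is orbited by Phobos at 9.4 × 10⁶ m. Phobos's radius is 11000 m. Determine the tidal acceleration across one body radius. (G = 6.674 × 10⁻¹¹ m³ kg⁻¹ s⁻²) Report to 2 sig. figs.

1.1 × 10⁻³ m/s²

Differencing GM/(d−r)² and GM/d² to first order in r/d gives 2GMr/d³.
Δg = 2GMr/d³
   = 2 × (6.674 × 10⁻¹¹) × (6.4 × 10²³) × (11000) / (9.4 × 10⁶)³
   = 1.1 × 10⁻³ m/s²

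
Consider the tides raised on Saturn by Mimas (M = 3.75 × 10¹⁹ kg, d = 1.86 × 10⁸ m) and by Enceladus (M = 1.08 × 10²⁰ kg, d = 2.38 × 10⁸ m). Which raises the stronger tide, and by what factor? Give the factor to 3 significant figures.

Tidal stretch scales as M/d³; compute that for each body.
Mimas: (3.75 × 10¹⁹) / (1.86 × 10⁸)³ = 5.828 × 10⁻⁶
Enceladus: (1.08 × 10²⁰) / (2.38 × 10⁸)³ = 8.011 × 10⁻⁶
Ratio (larger/smaller) = 1.37

Enceladus, by a factor of ≈ 1.37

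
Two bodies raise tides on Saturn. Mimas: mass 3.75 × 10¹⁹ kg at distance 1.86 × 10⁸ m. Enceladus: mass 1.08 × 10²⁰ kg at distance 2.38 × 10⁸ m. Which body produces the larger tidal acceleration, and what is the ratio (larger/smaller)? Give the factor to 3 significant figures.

Enceladus, by a factor of ≈ 1.37

The tide-raising term goes as M/d³ (the gradient of a 1/d² field).
Mimas: (3.75 × 10¹⁹) / (1.86 × 10⁸)³ = 5.828 × 10⁻⁶
Enceladus: (1.08 × 10²⁰) / (2.38 × 10⁸)³ = 8.011 × 10⁻⁶
Ratio (larger/smaller) = 1.37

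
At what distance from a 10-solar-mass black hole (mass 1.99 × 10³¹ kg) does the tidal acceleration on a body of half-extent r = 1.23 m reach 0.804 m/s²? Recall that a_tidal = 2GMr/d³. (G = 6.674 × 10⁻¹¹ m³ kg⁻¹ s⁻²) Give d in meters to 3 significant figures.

2GMr/d³ = a_tidal  ⇒  d = (2GMr / a_tidal)^(1/3)
d = (2 × 6.674×10⁻¹¹ × (1.99 × 10³¹) × (1.23) / (0.804))^(1/3)
  = 1.60 × 10⁷ m

1.60 × 10⁷ m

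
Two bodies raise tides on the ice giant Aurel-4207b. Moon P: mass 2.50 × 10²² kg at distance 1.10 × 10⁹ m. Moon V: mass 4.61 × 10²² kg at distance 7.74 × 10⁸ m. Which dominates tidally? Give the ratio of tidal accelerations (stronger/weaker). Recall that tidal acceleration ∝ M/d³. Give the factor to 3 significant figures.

Tidal acceleration ∝ M/d³, so compare M/d³ for each.
Moon P: (2.50 × 10²²) / (1.10 × 10⁹)³ = 1.878 × 10⁻⁵
Moon V: (4.61 × 10²²) / (7.74 × 10⁸)³ = 9.942 × 10⁻⁵
Ratio (larger/smaller) = 5.29

Moon V, by a factor of ≈ 5.29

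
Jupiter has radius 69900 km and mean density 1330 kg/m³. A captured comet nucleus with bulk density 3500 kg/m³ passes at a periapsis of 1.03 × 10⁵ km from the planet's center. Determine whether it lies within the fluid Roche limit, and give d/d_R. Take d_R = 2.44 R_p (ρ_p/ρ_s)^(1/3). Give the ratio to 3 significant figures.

inside; d/d_R ≈ 0.834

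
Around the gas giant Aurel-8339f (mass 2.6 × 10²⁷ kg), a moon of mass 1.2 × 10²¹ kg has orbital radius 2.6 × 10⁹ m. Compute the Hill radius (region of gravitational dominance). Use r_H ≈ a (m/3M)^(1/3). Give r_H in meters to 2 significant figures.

1.4 × 10⁷ m

r_H ≈ a (m/3M)^(1/3)
    = (2.6 × 10⁹) × (1.2 × 10²¹ / (3 × 2.6 × 10²⁷))^(1/3)
    = 1.4 × 10⁷ m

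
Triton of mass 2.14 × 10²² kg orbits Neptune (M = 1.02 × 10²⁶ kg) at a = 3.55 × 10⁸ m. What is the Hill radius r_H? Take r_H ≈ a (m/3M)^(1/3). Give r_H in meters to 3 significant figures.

1.46 × 10⁷ m

r_H ≈ a (m/3M)^(1/3)
    = (3.55 × 10⁸) × (2.14 × 10²² / (3 × 1.02 × 10²⁶))^(1/3)
    = 1.46 × 10⁷ m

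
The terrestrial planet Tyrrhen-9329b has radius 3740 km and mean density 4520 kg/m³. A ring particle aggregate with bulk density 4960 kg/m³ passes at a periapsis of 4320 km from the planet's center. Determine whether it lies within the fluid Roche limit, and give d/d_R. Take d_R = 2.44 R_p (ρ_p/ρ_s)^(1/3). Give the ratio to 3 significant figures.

d_R = 2.44 × (3740 km) × (4520/4960)^(1/3) = 8847 km
d/d_R = (4320) / (8847) = 0.488
Since d/d_R < 1, the body is inside the Roche limit.

inside; d/d_R ≈ 0.488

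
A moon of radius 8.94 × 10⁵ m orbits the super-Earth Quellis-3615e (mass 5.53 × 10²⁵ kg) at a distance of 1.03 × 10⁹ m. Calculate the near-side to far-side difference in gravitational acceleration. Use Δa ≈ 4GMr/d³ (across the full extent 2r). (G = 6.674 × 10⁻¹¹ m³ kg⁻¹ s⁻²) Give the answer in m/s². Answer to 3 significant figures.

1.21 × 10⁻⁵ m/s²

The field gradient is 2GM/d³; across the full diameter 2r the difference is 4GMr/d³.
Δg = 4GMr/d³
   = 4 × (6.674 × 10⁻¹¹) × (5.53 × 10²⁵) × (8.94 × 10⁵) / (1.03 × 10⁹)³
   = 1.21 × 10⁻⁵ m/s²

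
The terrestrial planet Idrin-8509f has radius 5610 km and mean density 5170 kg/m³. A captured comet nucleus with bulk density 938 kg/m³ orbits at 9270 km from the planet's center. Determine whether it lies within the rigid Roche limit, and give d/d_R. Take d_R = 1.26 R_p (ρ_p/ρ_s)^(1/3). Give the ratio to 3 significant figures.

inside; d/d_R ≈ 0.742

d_R = 1.26 × (5610 km) × (5170/938)^(1/3) = 12490 km
d/d_R = (9270) / (12490) = 0.742
Since d/d_R < 1, the body is inside the Roche limit.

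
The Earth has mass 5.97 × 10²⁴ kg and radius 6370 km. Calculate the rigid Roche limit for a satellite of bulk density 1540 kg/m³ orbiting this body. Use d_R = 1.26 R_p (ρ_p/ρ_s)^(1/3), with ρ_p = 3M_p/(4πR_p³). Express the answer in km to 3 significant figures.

12300 km

ρ_p = 3M_p/(4πR_p³) = 3 × (5.97 × 10²⁴) / (4π × (6.37 × 10⁶ m)³) = 5510 kg/m³
d_R = 1.26 × 6370 km × (5510/1540)^(1/3)
    = 12300 km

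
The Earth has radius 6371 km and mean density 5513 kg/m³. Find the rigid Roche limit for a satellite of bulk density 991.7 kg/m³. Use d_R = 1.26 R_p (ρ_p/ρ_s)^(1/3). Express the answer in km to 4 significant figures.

d_R = 1.26 × 6371 km × (5513/991.7)^(1/3)
    = 14220 km

14220 km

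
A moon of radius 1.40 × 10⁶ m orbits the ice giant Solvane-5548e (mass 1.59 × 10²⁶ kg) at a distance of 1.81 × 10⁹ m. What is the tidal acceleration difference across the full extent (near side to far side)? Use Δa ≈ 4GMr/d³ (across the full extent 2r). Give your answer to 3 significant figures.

1.00 × 10⁻⁵ m/s²

Δa = 4GMr/d³
   = 4 × (6.674 × 10⁻¹¹) × (1.59 × 10²⁶) × (1.40 × 10⁶) / (1.81 × 10⁹)³
   = 1.00 × 10⁻⁵ m/s²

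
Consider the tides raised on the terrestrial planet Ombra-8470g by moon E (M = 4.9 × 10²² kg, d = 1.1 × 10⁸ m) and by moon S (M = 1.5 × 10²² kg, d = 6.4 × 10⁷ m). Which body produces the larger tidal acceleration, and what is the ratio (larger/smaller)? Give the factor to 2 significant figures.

Tidal stretch scales as M/d³; compute that for each body.
Moon E: (4.9 × 10²²) / (1.1 × 10⁸)³ = 3.681 × 10⁻²
Moon S: (1.5 × 10²²) / (6.4 × 10⁷)³ = 5.722 × 10⁻²
Ratio (larger/smaller) = 1.6

Moon S, by a factor of ≈ 1.6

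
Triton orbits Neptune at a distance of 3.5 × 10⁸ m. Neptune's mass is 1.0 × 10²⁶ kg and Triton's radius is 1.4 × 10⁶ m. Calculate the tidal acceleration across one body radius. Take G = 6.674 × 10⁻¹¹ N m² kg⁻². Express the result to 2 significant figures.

Differencing GM/(d−r)² and GM/d² to first order in r/d gives 2GMr/d³.
a_tidal = 2GMr/d³
        = 2 × (6.674 × 10⁻¹¹) × (1.0 × 10²⁶) × (1.4 × 10⁶) / (3.5 × 10⁸)³
        = 4.4 × 10⁻⁴ m/s²

4.4 × 10⁻⁴ m/s²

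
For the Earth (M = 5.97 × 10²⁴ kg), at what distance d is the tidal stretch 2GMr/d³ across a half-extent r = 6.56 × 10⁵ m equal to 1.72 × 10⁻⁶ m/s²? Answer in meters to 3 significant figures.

6.72 × 10⁸ m

2GMr/d³ = a_tidal  ⇒  d = (2GMr / a_tidal)^(1/3)
d = (2 × 6.674×10⁻¹¹ × (5.97 × 10²⁴) × (6.56 × 10⁵) / (1.72 × 10⁻⁶))^(1/3)
  = 6.72 × 10⁸ m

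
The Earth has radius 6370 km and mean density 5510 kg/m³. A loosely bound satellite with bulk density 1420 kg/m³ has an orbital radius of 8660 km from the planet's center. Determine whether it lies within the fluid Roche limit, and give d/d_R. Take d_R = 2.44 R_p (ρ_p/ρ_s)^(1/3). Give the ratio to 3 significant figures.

inside; d/d_R ≈ 0.355

d_R = 2.44 × (6370 km) × (5510/1420)^(1/3) = 24420 km
d/d_R = (8660) / (24420) = 0.355
Since d/d_R < 1, the body is inside the Roche limit.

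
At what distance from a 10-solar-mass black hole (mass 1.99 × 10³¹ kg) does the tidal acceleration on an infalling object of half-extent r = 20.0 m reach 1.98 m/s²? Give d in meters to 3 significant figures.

2GMr/d³ = a_tidal  ⇒  d = (2GMr / a_tidal)^(1/3)
d = (2 × 6.674×10⁻¹¹ × (1.99 × 10³¹) × (20.0) / (1.98))^(1/3)
  = 2.99 × 10⁷ m

2.99 × 10⁷ m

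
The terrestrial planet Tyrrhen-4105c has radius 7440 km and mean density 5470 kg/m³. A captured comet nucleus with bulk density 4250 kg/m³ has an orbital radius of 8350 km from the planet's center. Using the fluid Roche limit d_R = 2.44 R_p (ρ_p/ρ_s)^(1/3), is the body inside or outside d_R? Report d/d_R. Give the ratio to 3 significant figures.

inside; d/d_R ≈ 0.423

d_R = 2.44 × (7440 km) × (5470/4250)^(1/3) = 19750 km
d/d_R = (8350) / (19750) = 0.423
Since d/d_R < 1, the body is inside the Roche limit.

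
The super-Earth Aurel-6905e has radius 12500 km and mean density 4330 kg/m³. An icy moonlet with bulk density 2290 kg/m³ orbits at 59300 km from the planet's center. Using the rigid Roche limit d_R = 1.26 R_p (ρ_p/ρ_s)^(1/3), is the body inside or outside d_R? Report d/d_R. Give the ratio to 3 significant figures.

outside; d/d_R ≈ 3.04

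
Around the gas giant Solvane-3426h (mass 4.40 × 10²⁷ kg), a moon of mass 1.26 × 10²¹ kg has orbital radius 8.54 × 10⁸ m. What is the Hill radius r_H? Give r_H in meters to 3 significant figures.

3.90 × 10⁶ m

r_H ≈ a (m/3M)^(1/3)
    = (8.54 × 10⁸) × (1.26 × 10²¹ / (3 × 4.40 × 10²⁷))^(1/3)
    = 3.90 × 10⁶ m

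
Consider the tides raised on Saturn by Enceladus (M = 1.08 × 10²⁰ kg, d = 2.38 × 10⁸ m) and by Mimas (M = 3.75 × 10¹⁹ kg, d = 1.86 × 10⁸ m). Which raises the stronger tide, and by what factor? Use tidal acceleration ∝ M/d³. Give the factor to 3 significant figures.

Enceladus, by a factor of ≈ 1.37

Compare M/d³ for the two perturbers:
Enceladus: (1.08 × 10²⁰) / (2.38 × 10⁸)³ = 8.011 × 10⁻⁶
Mimas: (3.75 × 10¹⁹) / (1.86 × 10⁸)³ = 5.828 × 10⁻⁶
Ratio (larger/smaller) = 1.37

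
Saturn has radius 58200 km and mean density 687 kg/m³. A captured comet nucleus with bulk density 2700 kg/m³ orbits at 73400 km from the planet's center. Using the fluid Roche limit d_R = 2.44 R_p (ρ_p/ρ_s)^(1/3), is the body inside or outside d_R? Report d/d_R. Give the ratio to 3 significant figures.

inside; d/d_R ≈ 0.816

d_R = 2.44 × (58200 km) × (687/2700)^(1/3) = 89990 km
d/d_R = (73400) / (89990) = 0.816
Since d/d_R < 1, the body is inside the Roche limit.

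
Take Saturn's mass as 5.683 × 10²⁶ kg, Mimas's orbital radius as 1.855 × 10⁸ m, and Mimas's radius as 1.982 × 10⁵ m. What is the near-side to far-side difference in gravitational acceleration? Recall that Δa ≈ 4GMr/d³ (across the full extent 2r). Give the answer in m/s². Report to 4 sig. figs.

Δg = 4GMr/d³
   = 4 × (6.674 × 10⁻¹¹) × (5.683 × 10²⁶) × (1.982 × 10⁵) / (1.855 × 10⁸)³
   = 4.711 × 10⁻³ m/s²

4.711 × 10⁻³ m/s²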